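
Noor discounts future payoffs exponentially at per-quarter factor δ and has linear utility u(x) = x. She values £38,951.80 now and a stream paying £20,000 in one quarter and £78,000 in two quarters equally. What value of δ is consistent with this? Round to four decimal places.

Equating present values: 38951.80 = 20000δ + 78000δ².
So 78000δ² + 20000δ − 38951.80 = 0.
By the quadratic formula (taking the positive root), δ = (−20000 + √12552961600.00) / 156000 ≈ 0.5900.

δ ≈ 0.5900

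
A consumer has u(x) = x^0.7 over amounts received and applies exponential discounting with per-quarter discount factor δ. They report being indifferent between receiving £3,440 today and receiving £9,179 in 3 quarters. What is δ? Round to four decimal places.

Indifference means u(3440) = δ^3 · u(9179), so δ^3 = u(3440)/u(9179).
With u(x) = x^0.7: δ^3 = 3440^0.7/9179^0.7 = (3440/9179)^0.7 = 0.50308.
So δ = 0.50308^(1/3) ≈ 0.7953.

δ ≈ 0.7953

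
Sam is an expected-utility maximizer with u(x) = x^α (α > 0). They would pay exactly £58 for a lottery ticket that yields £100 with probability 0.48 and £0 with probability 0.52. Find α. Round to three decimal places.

EU(lottery) = 0.48·100^α + 0.52·0 = 0.48·100^α.
Equating: 58^α = 0.48·100^α, i.e. 0.5800^α = 0.48.
Taking logs: α·ln(58/100) = ln(0.48), so α = -0.733969 / -0.544727 ≈ 1.347.

α ≈ 1.347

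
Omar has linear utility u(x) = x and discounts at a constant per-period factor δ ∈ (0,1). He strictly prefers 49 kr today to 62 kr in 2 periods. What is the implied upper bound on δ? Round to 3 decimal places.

Under u(x) = x this choice says 49 > δ^2·62.
Hence δ^2 < 49/62 = 0.79032, and x ↦ x^(1/2) is increasing on (0,∞).
δ < (49/62)^(1/2) ≈ 0.889.

δ < 0.889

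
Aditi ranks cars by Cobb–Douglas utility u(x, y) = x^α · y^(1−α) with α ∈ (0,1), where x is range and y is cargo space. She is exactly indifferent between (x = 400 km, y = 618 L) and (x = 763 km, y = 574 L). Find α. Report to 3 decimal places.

Set the two utilities equal: 400^α·618^(1−α) = 763^α·574^(1−α).
(400/763)^α = (574/618)^(1−α); take logs: α·ln(400/763) = (1−α)·ln(574/618), i.e. α·-0.645793 = (1−α)·-0.073859.
Thus α·(-0.719652) = -0.073859, so α = -0.073859/-0.719652 ≈ 0.103.

α ≈ 0.103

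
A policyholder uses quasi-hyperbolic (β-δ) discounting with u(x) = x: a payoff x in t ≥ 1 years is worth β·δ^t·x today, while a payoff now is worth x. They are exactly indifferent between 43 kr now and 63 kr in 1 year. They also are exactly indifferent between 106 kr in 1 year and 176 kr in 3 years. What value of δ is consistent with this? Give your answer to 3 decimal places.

The second indifference involves only future payoffs, so β cancels: β·δ^1·106 = β·δ^3·176, giving δ^2 = 106/176 = 0.60227, so δ = 0.77606.

δ ≈ 0.776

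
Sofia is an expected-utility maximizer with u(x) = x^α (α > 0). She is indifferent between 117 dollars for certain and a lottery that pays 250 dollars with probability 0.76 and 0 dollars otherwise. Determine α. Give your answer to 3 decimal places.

Since u(0) = 0, the lottery's EU is 0.76·250^α.
Indifference: 117^α = 0.76·250^α, so (117/250)^α = 0.76.
Take logs: α = ln 0.76 / ln(117/250) ≈ 0.36144.

α ≈ 0.361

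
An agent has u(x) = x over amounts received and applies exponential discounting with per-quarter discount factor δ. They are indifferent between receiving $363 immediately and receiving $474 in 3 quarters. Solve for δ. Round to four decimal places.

δ ≈ 0.9149

The payoff in 3 quarters is discounted by δ^3, so u(363) = δ^3·u(474) and δ^3 = u(363)/u(474).
With u(x) = x: δ^3 = 363/474 = 0.76582.
So δ = 0.76582^(1/3) ≈ 0.9149.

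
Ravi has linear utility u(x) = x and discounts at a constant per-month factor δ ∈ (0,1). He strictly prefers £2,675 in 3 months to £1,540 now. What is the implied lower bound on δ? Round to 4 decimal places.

δ > 0.8319

The preference means 1540 < δ^3·2675.
So δ^3 > 1540/2675 = 0.57570; taking the cube root of both positive sides preserves the inequality.
δ > 0.57570^(1/3) = 0.8319.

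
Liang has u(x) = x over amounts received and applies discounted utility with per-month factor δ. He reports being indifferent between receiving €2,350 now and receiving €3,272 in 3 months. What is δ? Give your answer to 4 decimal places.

δ ≈ 0.8955

The payoff in 3 months is discounted by δ^3, so u(2350) = δ^3·u(3272) and δ^3 = u(2350)/u(3272).
With u(x) = x: δ^3 = 2350/3272 = 0.71822.
Taking the cube root: δ = 0.71822^(1/3) ≈ 0.8955.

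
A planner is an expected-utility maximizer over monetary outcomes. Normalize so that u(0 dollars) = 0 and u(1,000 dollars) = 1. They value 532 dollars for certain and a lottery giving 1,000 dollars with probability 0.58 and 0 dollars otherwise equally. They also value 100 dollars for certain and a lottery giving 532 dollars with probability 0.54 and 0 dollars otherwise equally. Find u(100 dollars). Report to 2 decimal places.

0.31

From the first indifference, u(532 dollars) = 0.58·u(1,000 dollars) + 0.42·u(0 dollars) = 0.58·1 + 0.42·0 = 0.58.
The second indifference gives u(100 dollars) = 0.54·u(532 dollars) + 0.46·u(0 dollars) = 0.54·0.58 + 0.46·0.00 = 0.3132.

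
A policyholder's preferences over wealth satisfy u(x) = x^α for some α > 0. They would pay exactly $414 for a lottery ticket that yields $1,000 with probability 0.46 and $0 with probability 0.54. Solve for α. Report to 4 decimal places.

Since u(0) = 0, the lottery's EU is 0.46·1000^α.
Equating: 414^α = 0.46·1000^α, i.e. 0.4140^α = 0.46.
Take logs: α = ln 0.46 / ln(414/1000) ≈ 0.880529.

α ≈ 0.8805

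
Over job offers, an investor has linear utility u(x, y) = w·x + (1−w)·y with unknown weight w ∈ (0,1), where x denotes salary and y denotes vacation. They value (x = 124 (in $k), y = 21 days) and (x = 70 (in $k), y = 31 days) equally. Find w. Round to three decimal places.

w = 0.156

u(124,21) = u(70,31) means w·124 + (1−w)·21 = w·70 + (1−w)·31.
w·(124−70) = (1−w)·(31−21), i.e. w·54 = (1−w)·10.
The marginal rate of substitution is 10/54, so w = 10/(54+10) = 0.156.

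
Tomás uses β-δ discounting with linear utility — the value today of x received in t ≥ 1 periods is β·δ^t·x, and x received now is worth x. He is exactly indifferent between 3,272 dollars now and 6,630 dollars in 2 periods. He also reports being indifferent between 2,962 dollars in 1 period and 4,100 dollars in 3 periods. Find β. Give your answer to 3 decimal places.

β ≈ 0.683

From the later pair, β·δ^1·2962 = β·δ^3·4100; dividing through, δ^2 = 2962/4100 = 0.72244, so δ = 0.84996.
Substituting δ into 3272 = β·δ^2·6630: β = 3272/(4789.771) ≈ 0.683.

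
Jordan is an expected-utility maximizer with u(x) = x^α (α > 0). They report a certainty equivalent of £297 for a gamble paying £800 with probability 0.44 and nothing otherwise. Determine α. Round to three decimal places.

EU(lottery) = 0.44·800^α + 0.56·0 = 0.44·800^α.
Indifference: 297^α = 0.44·800^α, so (297/800)^α = 0.44.
Take logs: α = ln 0.44 / ln(297/800) ≈ 0.82854.

α ≈ 0.829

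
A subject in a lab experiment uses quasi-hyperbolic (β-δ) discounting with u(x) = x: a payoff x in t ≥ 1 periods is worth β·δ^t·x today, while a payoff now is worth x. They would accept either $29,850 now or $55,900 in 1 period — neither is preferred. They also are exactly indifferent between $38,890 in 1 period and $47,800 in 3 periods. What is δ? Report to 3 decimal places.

δ ≈ 0.902

Both payoffs in the second observation are in the future, so β drops out: δ^1·38890 = δ^3·47800 ⇒ δ^2 = 38890/47800 = 0.81360, so δ = 0.90200.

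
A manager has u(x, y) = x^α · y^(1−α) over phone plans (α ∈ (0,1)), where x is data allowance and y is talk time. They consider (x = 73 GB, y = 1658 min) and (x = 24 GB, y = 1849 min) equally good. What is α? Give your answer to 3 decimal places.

Indifference: 73^α · 1658^(1−α) = 24^α · 1849^(1−α).
Rearrange to (73/24)^α = (1849/1658)^(1−α) and take logs: α·1.112406 = (1−α)·0.109033.
With A = 1.112406 and B = 0.109033: α·A = (1−α)·B, so α = B/(A+B) = 0.109033/1.221439 ≈ 0.089.

α ≈ 0.089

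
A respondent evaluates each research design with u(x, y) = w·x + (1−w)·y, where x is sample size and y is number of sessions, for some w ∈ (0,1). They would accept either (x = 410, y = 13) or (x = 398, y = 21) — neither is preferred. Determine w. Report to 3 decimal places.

w = 0.400

u(410,13) = u(398,21) means w·410 + (1−w)·13 = w·398 + (1−w)·21.
Collecting terms: w·12 = (1−w)·8.
Hence w = 8/(12+8) = 8/20 = 0.400.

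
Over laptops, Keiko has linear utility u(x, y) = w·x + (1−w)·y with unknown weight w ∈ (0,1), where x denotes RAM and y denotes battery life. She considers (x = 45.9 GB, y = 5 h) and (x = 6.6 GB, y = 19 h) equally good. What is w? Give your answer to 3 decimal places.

w = 0.263

u(45.9,5) = u(6.6,19) means w·45.9 + (1−w)·5 = w·6.6 + (1−w)·19.
Collecting terms: w·39.3 = (1−w)·14.
Hence w = 14/(39.3+14) = 14/53.3 = 0.263.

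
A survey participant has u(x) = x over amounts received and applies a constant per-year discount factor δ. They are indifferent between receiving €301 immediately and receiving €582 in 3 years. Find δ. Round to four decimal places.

δ ≈ 0.8027

Equating discounted utilities: u(301) = δ^3·u(582) ⇒ δ^3 = u(301)/u(582).
With u(x) = x: δ^3 = 301/582 = 0.51718.
So δ = 0.51718^(1/3) ≈ 0.8027.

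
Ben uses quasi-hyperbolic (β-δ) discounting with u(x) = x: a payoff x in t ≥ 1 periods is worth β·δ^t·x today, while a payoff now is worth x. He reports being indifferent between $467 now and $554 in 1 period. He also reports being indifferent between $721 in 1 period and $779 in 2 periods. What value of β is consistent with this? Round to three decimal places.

β ≈ 0.911

Both payoffs in the second observation are in the future, so β drops out: δ^1·721 = δ^2·779 ⇒ δ = 721/779 = 0.92555.
Substituting δ into 467 = β·δ·554: β = 467/(512.752) ≈ 0.911.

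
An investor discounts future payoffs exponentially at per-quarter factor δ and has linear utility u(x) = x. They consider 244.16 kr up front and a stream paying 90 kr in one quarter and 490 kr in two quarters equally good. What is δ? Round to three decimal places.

δ ≈ 0.620

Present value of the stream is 90·δ + 490·δ². Indifference gives 90δ + 490δ² = 244.16.
Rearranged: 490δ² + 90δ − 244.16 = 0.
The positive root is δ = [−90 + √(90² + 4·490·244.16)] / (2·490) = (−90 + 697.606)/980 ≈ 0.620.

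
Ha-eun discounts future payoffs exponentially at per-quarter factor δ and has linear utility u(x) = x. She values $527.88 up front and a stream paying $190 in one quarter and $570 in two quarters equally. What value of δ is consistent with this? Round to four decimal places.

The stream is worth 190δ + 570δ² today, so 190δ + 570δ² = 527.88.
That is, 570δ² + 190δ − 527.88 = 0, a quadratic in δ.
By the quadratic formula (taking the positive root), δ = (−190 + √1239666.40) / 1140 ≈ 0.8100.

δ ≈ 0.8100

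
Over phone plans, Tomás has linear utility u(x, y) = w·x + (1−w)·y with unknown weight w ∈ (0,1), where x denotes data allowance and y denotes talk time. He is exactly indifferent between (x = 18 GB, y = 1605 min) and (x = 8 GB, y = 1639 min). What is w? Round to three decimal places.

Indifference: w·18 + (1−w)·1605 = w·8 + (1−w)·1639.
w·(18−8) = (1−w)·(1639−1605), i.e. w·10 = (1−w)·34.
The marginal rate of substitution is 34/10, so w = 34/(10+34) = 0.773.

w = 0.773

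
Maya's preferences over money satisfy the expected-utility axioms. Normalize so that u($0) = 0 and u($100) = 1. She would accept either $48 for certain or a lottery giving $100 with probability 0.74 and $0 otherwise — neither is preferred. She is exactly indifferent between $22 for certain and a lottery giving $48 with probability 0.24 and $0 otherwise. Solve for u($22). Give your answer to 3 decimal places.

First, u($48) = 0.74·u($100) + 0.26·u($0) = 0.74.
The second indifference gives u($22) = 0.24·u($48) + 0.76·u($0) = 0.24·0.74 + 0.76·0.00 = 0.1776.

0.178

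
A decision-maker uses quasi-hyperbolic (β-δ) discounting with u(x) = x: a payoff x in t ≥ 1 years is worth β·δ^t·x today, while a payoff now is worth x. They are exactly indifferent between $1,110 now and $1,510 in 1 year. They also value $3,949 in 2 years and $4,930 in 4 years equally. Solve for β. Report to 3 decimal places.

β ≈ 0.821

Both payoffs in the second observation are in the future, so β drops out: δ^2·3949 = δ^4·4930 ⇒ δ^2 = 3949/4930 = 0.80101, so δ = 0.89499.
Now use the now-vs-future pair: 1110 = β·δ·1510 gives β = 1110/(0.89499·1510) ≈ 0.821.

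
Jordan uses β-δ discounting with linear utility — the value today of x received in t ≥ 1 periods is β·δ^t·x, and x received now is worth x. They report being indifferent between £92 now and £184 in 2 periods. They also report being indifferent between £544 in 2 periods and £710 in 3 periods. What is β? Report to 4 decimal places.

The second indifference involves only future payoffs, so β cancels: β·δ^2·544 = β·δ^3·710, giving δ = 544/710 = 0.76620.
Substituting δ into 92 = β·δ^2·184: β = 92/(108.019) ≈ 0.8517.

β ≈ 0.8517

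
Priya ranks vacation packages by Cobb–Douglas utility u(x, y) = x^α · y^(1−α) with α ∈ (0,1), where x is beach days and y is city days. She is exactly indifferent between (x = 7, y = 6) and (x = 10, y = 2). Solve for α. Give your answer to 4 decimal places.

α ≈ 0.7549

Set the two utilities equal: 7^α·6^(1−α) = 10^α·2^(1−α).
Rearrange to (7/10)^α = (2/6)^(1−α) and take logs: α·-0.3566749 = (1−α)·-1.0986123.
With A = -0.3566749 and B = -1.0986123: α·A = (1−α)·B, so α = B/(A+B) = -1.0986123/-1.4552872 ≈ 0.7549.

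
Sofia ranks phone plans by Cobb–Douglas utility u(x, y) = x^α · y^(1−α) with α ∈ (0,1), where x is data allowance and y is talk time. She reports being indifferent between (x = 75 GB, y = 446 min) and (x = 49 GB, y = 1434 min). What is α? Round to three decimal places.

The Cobb–Douglas utilities coincide, so 75^α·446^(1−α) = 49^α·1434^(1−α).
Rearrange to (75/49)^α = (1434/446)^(1−α) and take logs: α·0.425668 = (1−α)·1.167904.
With A = 0.425668 and B = 1.167904: α·A = (1−α)·B, so α = B/(A+B) = 1.167904/1.593572 ≈ 0.733.

α ≈ 0.733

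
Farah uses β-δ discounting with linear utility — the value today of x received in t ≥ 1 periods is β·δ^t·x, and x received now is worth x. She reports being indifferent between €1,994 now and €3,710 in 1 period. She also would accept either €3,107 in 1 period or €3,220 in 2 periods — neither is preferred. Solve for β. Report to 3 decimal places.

Both payoffs in the second observation are in the future, so β drops out: δ^1·3107 = δ^2·3220 ⇒ δ = 3107/3220 = 0.96491.
Substituting δ into 1994 = β·δ·3710: β = 1994/(3579.804) ≈ 0.557.

β ≈ 0.557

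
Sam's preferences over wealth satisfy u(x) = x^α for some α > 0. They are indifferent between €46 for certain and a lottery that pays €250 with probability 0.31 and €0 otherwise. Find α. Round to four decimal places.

α ≈ 0.6919

Since u(0) = 0, the lottery's EU is 0.31·250^α.
Equating: 46^α = 0.31·250^α, i.e. 0.1840^α = 0.31.
Taking logs: α·ln(46/250) = ln(0.31), so α = -1.1711830 / -1.6928195 ≈ 0.6919.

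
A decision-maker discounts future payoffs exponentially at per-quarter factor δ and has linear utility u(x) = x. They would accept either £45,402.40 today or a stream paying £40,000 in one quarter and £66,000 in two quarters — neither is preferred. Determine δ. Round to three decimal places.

Equating present values: 45402.40 = 40000δ + 66000δ².
So 66000δ² + 40000δ − 45402.40 = 0.
By the quadratic formula (taking the positive root), δ = (−40000 + √13586233600.00) / 132000 ≈ 0.580.

δ ≈ 0.580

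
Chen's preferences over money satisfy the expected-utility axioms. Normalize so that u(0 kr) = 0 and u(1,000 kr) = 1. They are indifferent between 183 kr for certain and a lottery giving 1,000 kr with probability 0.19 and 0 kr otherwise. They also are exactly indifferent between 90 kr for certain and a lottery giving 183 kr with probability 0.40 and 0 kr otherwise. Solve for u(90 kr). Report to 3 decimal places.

0.076

From the first indifference, u(183 kr) = 0.19·u(1,000 kr) + 0.81·u(0 kr) = 0.19·1 + 0.81·0 = 0.19.
The second indifference gives u(90 kr) = 0.40·u(183 kr) + 0.60·u(0 kr) = 0.40·0.19 + 0.60·0.00 = 0.0760.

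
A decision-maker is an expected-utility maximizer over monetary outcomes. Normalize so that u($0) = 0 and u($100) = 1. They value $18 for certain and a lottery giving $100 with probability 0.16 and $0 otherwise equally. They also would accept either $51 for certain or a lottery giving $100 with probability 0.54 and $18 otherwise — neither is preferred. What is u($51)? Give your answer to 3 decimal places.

The first gamble pins u($18): it must equal 0.16·1 + 0.84·0 = 0.16.
Chaining: u($51) = 0.54·1.00 + 0.46·0.16 = 0.6136.

0.614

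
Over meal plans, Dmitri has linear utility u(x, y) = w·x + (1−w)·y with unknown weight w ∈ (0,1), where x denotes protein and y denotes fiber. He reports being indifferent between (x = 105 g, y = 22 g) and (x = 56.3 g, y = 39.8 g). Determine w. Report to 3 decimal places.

w = 0.268

Indifference: w·105 + (1−w)·22 = w·56.3 + (1−w)·39.8.
Collecting terms: w·48.7 = (1−w)·17.8.
So w/(1−w) = 17.8/48.7 = 0.3655, giving w = 17.8/(48.7+17.8) = 0.268.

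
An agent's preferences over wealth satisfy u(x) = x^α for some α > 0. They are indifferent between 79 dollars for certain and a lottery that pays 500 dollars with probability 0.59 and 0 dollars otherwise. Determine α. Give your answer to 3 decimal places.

α ≈ 0.286

Since u(0) = 0, the lottery's EU is 0.59·500^α.
Setting u(79) equal to that: 79^α = 0.59·500^α ⇒ (79/500)^α = 0.59.
Taking logs: α·ln(79/500) = ln(0.59), so α = -0.527633 / -1.845160 ≈ 0.286.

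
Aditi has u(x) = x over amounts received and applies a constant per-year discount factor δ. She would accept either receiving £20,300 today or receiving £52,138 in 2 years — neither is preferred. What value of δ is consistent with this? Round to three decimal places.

δ ≈ 0.624

The payoff in 2 years is discounted by δ^2, so u(20300) = δ^2·u(52138) and δ^2 = u(20300)/u(52138).
With u(x) = x: δ^2 = 20300/52138 = 0.38935.
Hence δ = (0.38935)^(1/2) = 0.62398.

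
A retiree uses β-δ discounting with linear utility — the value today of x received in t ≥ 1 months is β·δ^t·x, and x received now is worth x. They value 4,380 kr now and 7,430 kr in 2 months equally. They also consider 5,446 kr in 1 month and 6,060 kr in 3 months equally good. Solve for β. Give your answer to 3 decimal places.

β ≈ 0.656

The second indifference involves only future payoffs, so β cancels: β·δ^1·5446 = β·δ^3·6060, giving δ^2 = 5446/6060 = 0.89868, so δ = 0.94799.
Now use the now-vs-future pair: 4380 = β·δ^2·7430 gives β = 4380/(0.89868·7430) ≈ 0.656.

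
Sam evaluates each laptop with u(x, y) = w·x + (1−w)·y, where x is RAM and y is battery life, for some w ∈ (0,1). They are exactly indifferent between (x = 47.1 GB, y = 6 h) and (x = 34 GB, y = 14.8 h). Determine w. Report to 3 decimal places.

Equating utilities: w·47.1 + (1−w)·6 = w·34 + (1−w)·14.8.
Collecting terms: w·13.1 = (1−w)·8.8.
Hence w = 8.8/(13.1+8.8) = 8.8/21.9 = 0.402.

w = 0.402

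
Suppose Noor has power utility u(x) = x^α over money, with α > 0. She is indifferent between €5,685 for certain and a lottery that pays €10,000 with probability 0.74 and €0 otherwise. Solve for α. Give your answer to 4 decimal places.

EU(lottery) = 0.74·10000^α + 0.26·0 = 0.74·10000^α.
Setting u(5685) equal to that: 5685^α = 0.74·10000^α ⇒ (5685/10000)^α = 0.74.
α = ln(0.74) / ln(5685/10000) = -0.3011051/-0.5647540 ≈ 0.5332.

α ≈ 0.5332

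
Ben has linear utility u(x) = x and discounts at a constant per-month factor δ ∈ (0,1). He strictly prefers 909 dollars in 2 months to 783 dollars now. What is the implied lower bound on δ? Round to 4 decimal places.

δ > 0.9281

Under u(x) = x this choice says 783 < δ^2·909.
Hence δ^2 > 783/909 = 0.86139, and x ↦ x^(1/2) is increasing on (0,∞).
δ > (783/909)^(1/2) ≈ 0.9281.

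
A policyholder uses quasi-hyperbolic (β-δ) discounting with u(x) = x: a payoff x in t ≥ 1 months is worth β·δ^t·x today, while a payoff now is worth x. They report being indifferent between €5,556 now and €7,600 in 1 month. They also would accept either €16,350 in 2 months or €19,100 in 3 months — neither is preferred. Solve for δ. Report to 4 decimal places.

δ ≈ 0.8560

The second indifference involves only future payoffs, so β cancels: β·δ^2·16350 = β·δ^3·19100, giving δ = 16350/19100 = 0.85602.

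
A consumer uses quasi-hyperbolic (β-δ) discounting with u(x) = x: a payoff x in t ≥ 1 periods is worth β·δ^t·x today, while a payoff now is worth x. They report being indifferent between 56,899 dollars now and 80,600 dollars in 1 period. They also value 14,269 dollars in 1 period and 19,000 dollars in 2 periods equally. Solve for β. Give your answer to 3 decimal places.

β ≈ 0.940

From the later pair, β·δ^1·14269 = β·δ^2·19000; dividing through, δ = 14269/19000 = 0.75100.
Now use the now-vs-future pair: 56899 = β·δ·80600 gives β = 56899/(0.75100·80600) ≈ 0.940.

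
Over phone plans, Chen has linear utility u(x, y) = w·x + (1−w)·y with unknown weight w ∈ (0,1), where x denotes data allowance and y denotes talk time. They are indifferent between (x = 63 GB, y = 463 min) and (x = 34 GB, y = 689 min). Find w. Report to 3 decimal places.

Indifference: w·63 + (1−w)·463 = w·34 + (1−w)·689.
w·(63−34) = (1−w)·(689−463), i.e. w·29 = (1−w)·226.
The marginal rate of substitution is 226/29, so w = 226/(29+226) = 0.886.

w = 0.886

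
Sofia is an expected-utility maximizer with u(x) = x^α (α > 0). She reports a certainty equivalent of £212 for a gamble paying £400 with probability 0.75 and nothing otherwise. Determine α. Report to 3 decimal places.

α ≈ 0.453

EU(lottery) = 0.75·400^α + 0.25·0 = 0.75·400^α.
Equating: 212^α = 0.75·400^α, i.e. 0.5300^α = 0.75.
Take logs: α = ln 0.75 / ln(212/400) ≈ 0.45313.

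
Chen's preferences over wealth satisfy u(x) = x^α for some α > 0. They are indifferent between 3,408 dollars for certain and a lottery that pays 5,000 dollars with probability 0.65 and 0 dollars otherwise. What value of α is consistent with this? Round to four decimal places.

α ≈ 1.1238

EU(lottery) = 0.65·5000^α + 0.35·0 = 0.65·5000^α.
Equating: 3408^α = 0.65·5000^α, i.e. 0.6816^α = 0.65.
α = ln(0.65) / ln(3408/5000) = -0.4307829/-0.3833123 ≈ 1.1238.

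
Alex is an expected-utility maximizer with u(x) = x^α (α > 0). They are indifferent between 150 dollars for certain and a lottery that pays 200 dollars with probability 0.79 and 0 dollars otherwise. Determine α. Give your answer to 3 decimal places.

α ≈ 0.819

Since u(0) = 0, the lottery's EU is 0.79·200^α.
Indifference: 150^α = 0.79·200^α, so (150/200)^α = 0.79.
Take logs: α = ln 0.79 / ln(150/200) ≈ 0.81938.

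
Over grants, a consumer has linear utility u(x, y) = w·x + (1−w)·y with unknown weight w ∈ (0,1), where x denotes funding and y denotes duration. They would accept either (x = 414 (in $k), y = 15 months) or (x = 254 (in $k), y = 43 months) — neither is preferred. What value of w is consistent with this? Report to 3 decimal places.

w = 0.149

Indifference: w·414 + (1−w)·15 = w·254 + (1−w)·43.
Rearranging, 160·w − 28·(1−w) = 0.
The marginal rate of substitution is 28/160, so w = 28/(160+28) = 0.149.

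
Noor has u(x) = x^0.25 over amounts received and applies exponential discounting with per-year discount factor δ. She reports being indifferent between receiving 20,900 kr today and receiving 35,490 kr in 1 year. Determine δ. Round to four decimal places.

The payoff in 1 year is discounted by δ, so u(20900) = δ·u(35490) and δ = u(20900)/u(35490).
With u(x) = x^0.25: δ = 20900^0.25/35490^0.25 = (20900/35490)^0.25 = 0.87601.

δ ≈ 0.8760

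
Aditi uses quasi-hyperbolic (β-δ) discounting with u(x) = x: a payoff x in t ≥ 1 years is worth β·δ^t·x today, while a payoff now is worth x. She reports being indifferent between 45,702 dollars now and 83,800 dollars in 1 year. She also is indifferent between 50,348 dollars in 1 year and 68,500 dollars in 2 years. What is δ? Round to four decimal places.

δ ≈ 0.7350

Both payoffs in the second observation are in the future, so β drops out: δ^1·50348 = δ^2·68500 ⇒ δ = 50348/68500 = 0.73501.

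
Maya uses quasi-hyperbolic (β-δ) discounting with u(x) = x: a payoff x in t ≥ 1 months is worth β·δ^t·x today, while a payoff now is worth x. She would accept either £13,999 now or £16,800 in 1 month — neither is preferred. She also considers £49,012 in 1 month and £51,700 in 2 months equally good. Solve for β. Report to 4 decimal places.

Both payoffs in the second observation are in the future, so β drops out: δ^1·49012 = δ^2·51700 ⇒ δ = 49012/51700 = 0.94801.
The first indifference: 13999 = β·δ·16800, so β = 13999/(δ·16800) = 13999/(0.94801·16800) ≈ 0.8790.

β ≈ 0.8790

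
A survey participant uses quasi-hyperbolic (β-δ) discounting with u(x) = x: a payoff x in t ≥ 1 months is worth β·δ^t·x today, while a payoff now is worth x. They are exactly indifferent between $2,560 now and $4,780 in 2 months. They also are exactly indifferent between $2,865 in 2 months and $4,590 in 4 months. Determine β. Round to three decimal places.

The second indifference involves only future payoffs, so β cancels: β·δ^2·2865 = β·δ^4·4590, giving δ^2 = 2865/4590 = 0.62418, so δ = 0.79005.
Substituting δ into 2560 = β·δ^2·4780: β = 2560/(2983.595) ≈ 0.858.

β ≈ 0.858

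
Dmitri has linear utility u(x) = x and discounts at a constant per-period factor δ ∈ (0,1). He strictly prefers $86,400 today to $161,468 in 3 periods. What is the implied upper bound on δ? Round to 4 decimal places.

δ < 0.8118

Comparing present values: 86400 > δ^3·161468.
Dividing by 161468: δ^3 < 0.53509. Both sides are positive, so the cube root keeps the direction.
δ < (86400/161468)^(1/3) ≈ 0.8118.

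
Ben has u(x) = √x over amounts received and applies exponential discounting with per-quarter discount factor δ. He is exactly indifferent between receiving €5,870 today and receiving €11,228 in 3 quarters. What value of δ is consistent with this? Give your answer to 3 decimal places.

δ ≈ 0.898

Equating discounted utilities: u(5870) = δ^3·u(11228) ⇒ δ^3 = u(5870)/u(11228).
With u(x) = √x: δ^3 = √5870/√11228 = √(5870/11228) = 0.72305.
Taking the cube root: δ = 0.72305^(1/3) ≈ 0.898.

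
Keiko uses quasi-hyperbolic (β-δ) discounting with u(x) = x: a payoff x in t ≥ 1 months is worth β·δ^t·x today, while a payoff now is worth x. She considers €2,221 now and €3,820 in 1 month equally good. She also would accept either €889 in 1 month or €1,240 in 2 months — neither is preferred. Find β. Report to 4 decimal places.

The second indifference involves only future payoffs, so β cancels: β·δ^1·889 = β·δ^2·1240, giving δ = 889/1240 = 0.71694.
The first indifference: 2221 = β·δ·3820, so β = 2221/(δ·3820) = 2221/(0.71694·3820) ≈ 0.8110.

β ≈ 0.8110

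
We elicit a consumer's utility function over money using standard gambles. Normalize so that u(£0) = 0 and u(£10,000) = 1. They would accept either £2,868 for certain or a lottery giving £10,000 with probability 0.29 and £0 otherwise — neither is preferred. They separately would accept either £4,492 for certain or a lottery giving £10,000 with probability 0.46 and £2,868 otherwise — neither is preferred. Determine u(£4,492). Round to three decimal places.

0.617

First, u(£2,868) = 0.29·u(£10,000) + 0.71·u(£0) = 0.29.
Then u(£4,492) = 0.46·u(£10,000) + 0.54·u(£2,868) = 0.46·1.00 + 0.54·0.29 = 0.6166.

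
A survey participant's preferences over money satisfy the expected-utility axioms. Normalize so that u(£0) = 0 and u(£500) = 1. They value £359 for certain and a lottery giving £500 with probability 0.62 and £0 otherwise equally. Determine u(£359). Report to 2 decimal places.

By the standard-gamble method, u(£359) is just the indifference probability on the best outcome: 0.62.

0.62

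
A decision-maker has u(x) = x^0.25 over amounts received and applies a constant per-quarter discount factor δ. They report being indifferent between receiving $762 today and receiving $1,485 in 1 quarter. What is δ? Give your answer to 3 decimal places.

Equating discounted utilities: u(762) = δ·u(1485) ⇒ δ = u(762)/u(1485).
Since u(x) = x^0.25, δ = (762/1485)^0.25 = 0.51313^0.25 = 0.84636.

δ ≈ 0.846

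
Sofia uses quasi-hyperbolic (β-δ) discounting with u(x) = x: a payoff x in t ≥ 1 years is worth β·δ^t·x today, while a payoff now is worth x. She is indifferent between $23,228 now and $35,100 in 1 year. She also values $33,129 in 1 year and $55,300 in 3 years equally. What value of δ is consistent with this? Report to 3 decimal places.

Both payoffs in the second observation are in the future, so β drops out: δ^1·33129 = δ^3·55300 ⇒ δ^2 = 33129/55300 = 0.59908, so δ = 0.77400.

δ ≈ 0.774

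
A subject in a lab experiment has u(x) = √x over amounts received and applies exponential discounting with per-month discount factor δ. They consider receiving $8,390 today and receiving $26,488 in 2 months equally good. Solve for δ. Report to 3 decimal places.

δ ≈ 0.750

Equating discounted utilities: u(8390) = δ^2·u(26488) ⇒ δ^2 = u(8390)/u(26488).
Since u(x) = √x, δ^2 = √(8390/26488) = 0.56280.
Hence δ = (0.56280)^(1/2) = 0.75020.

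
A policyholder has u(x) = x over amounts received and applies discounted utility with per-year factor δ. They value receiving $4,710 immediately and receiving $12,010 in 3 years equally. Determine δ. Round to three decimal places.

δ ≈ 0.732

The payoff in 3 years is discounted by δ^3, so u(4710) = δ^3·u(12010) and δ^3 = u(4710)/u(12010).
With u(x) = x: δ^3 = 4710/12010 = 0.39217.
Taking the cube root: δ = 0.39217^(1/3) ≈ 0.732.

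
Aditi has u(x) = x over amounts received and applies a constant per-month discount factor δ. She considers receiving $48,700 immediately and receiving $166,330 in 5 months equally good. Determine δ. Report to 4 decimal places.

δ ≈ 0.7822

Equating discounted utilities: u(48700) = δ^5·u(166330) ⇒ δ^5 = u(48700)/u(166330).
With u(x) = x: δ^5 = 48700/166330 = 0.29279.
Taking the 5th root: δ = 0.29279^(1/5) ≈ 0.7822.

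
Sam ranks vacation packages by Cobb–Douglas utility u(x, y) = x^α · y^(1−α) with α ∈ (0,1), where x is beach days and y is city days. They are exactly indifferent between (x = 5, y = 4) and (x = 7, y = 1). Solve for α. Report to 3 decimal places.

α ≈ 0.805

Set the two utilities equal: 5^α·4^(1−α) = 7^α·1^(1−α).
Taking logs: α·ln 5 + (1−α)·ln 4 = α·ln 7 + (1−α)·ln 1, i.e. α·-0.336472 = (1−α)·-1.386294.
So α/(1−α) = (-1.386294)/(-0.336472) = 4.120087, and α = 4.120087/5.120087 ≈ 0.805.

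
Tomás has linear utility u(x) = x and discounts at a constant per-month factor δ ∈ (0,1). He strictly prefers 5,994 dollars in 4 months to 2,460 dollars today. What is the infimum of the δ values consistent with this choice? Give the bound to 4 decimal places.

The preference means 2460 < δ^4·5994.
So δ^4 > 2460/5994 = 0.41041; taking the 4th root of both positive sides preserves the inequality.
δ > (2460/5994)^(1/4) ≈ 0.8004.

δ > 0.8004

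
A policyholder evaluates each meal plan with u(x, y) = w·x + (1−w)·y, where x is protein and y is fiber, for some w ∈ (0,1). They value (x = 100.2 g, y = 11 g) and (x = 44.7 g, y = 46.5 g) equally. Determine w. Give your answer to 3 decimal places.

w = 0.390

Indifference: w·100.2 + (1−w)·11 = w·44.7 + (1−w)·46.5.
Rearranging, 55.5·w − 35.5·(1−w) = 0.
Hence w = 35.5/(55.5+35.5) = 35.5/91 = 0.390.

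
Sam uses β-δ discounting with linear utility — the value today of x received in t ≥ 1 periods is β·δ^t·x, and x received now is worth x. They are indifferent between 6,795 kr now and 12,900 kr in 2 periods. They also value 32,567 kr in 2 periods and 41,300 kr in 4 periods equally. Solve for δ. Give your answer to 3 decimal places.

Both payoffs in the second observation are in the future, so β drops out: δ^2·32567 = δ^4·41300 ⇒ δ^2 = 32567/41300 = 0.78855, so δ = 0.88800.

δ ≈ 0.888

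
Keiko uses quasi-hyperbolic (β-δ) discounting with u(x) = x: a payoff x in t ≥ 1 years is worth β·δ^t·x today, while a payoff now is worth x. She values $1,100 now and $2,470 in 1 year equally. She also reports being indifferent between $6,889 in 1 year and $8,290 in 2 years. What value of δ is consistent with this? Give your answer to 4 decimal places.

δ ≈ 0.8310

The second indifference involves only future payoffs, so β cancels: β·δ^1·6889 = β·δ^2·8290, giving δ = 6889/8290 = 0.83100.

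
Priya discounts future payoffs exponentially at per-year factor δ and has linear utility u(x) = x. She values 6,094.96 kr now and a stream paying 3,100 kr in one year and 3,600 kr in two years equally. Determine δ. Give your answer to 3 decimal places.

δ ≈ 0.940

Present value of the stream is 3100·δ + 3600·δ². Indifference gives 3100δ + 3600δ² = 6094.96.
So 3600δ² + 3100δ − 6094.96 = 0.
By the quadratic formula (taking the positive root), δ = (−3100 + √97377424.00) / 7200 ≈ 0.940.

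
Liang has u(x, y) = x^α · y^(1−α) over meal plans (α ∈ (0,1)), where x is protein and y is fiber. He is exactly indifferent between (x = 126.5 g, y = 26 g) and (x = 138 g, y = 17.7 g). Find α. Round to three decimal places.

α ≈ 0.815

Indifference: 126.5^α · 26^(1−α) = 138^α · 17.7^(1−α).
Rearrange to (126.5/138)^α = (17.7/26)^(1−α) and take logs: α·-0.087011 = (1−α)·-0.384532.
Thus α·(-0.471543) = -0.384532, so α = -0.384532/-0.471543 ≈ 0.815.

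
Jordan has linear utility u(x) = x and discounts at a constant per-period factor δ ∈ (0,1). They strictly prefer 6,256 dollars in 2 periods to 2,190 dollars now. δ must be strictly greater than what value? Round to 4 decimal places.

The preference means 2190 < δ^2·6256.
So δ^2 > 2190/6256 = 0.35006; taking the square root of both positive sides preserves the inequality.
δ > (2190/6256)^(1/2) ≈ 0.5917.

δ > 0.5917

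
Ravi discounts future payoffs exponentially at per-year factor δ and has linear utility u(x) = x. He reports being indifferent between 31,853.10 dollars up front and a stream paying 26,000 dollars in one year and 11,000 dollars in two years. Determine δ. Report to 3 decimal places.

δ ≈ 0.890

Present value of the stream is 26000·δ + 11000·δ². Indifference gives 26000δ + 11000δ² = 31853.10.
That is, 11000δ² + 26000δ − 31853.10 = 0, a quadratic in δ.
By the quadratic formula (taking the positive root), δ = (−26000 + √2077536400.00) / 22000 ≈ 0.890.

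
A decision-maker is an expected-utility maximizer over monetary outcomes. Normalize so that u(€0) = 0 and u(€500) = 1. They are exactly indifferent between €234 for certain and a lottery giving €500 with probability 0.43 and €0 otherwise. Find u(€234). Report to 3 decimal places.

0.430

u(€234) equals the lottery's expected utility: 0.43·1 + 0.57·0 = 0.43.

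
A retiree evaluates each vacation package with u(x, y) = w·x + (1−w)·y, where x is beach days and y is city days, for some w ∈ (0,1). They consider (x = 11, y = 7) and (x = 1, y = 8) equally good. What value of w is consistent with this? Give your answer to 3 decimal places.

Indifference: w·11 + (1−w)·7 = w·1 + (1−w)·8.
Collecting terms: w·10 = (1−w)·1.
Hence w = 1/(10+1) = 1/11 = 0.091.

w = 0.091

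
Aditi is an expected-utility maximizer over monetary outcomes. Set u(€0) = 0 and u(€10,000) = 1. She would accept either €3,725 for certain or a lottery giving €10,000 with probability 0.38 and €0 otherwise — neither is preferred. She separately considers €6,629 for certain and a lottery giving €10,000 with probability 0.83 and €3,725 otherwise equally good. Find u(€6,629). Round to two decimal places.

0.89

First, u(€3,725) = 0.38·u(€10,000) + 0.62·u(€0) = 0.38.
Chaining: u(€6,629) = 0.83·1.00 + 0.17·0.38 = 0.8946.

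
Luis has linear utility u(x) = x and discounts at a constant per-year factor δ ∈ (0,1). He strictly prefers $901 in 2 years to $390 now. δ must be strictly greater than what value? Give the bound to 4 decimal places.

δ > 0.6579

Under u(x) = x this choice says 390 < δ^2·901.
Dividing by 901: δ^2 > 0.43285. Both sides are positive, so the square root keeps the direction.
δ > (390/901)^(1/2) ≈ 0.6579.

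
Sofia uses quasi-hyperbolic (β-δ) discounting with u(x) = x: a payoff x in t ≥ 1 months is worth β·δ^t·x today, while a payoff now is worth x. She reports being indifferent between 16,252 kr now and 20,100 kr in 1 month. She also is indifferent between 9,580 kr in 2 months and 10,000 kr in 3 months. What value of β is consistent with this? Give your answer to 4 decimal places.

Both payoffs in the second observation are in the future, so β drops out: δ^2·9580 = δ^3·10000 ⇒ δ = 9580/10000 = 0.95800.
Now use the now-vs-future pair: 16252 = β·δ·20100 gives β = 16252/(0.95800·20100) ≈ 0.8440.

β ≈ 0.8440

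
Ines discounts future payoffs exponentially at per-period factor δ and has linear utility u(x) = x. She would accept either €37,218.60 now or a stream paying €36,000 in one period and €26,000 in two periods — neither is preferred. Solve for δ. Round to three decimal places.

δ ≈ 0.690

Equating present values: 37218.60 = 36000δ + 26000δ².
That is, 26000δ² + 36000δ − 37218.60 = 0, a quadratic in δ.
The positive root is δ = [−36000 + √(36000² + 4·26000·37218.60)] / (2·26000) = (−36000 + 71880.000)/52000 ≈ 0.690.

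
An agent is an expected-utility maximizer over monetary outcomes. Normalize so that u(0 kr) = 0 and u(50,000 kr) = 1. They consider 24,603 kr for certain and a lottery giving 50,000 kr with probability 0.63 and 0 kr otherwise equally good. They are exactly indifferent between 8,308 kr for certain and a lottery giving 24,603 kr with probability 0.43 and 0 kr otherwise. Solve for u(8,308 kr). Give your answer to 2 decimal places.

The first gamble pins u(24,603 kr): it must equal 0.63·1 + 0.37·0 = 0.63.
The second indifference gives u(8,308 kr) = 0.43·u(24,603 kr) + 0.57·u(0 kr) = 0.43·0.63 + 0.57·0.00 = 0.2709.

0.27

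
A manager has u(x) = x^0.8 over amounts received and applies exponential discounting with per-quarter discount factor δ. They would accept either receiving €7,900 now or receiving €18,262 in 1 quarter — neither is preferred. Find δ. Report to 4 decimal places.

The payoff in 1 quarter is discounted by δ, so u(7900) = δ·u(18262) and δ = u(7900)/u(18262).
With u(x) = x^0.8: δ = 7900^0.8/18262^0.8 = (7900/18262)^0.8 = 0.51152.

δ ≈ 0.5115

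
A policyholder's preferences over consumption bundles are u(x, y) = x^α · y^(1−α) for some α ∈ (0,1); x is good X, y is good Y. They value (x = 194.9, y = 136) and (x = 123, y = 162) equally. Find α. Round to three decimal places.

The Cobb–Douglas utilities coincide, so 194.9^α·136^(1−α) = 123^α·162^(1−α).
Taking logs: α·ln 194.9 + (1−α)·ln 136 = α·ln 123 + (1−α)·ln 162, i.e. α·0.460302 = (1−α)·0.174941.
With A = 0.460302 and B = 0.174941: α·A = (1−α)·B, so α = B/(A+B) = 0.174941/0.635243 ≈ 0.275.

α ≈ 0.275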